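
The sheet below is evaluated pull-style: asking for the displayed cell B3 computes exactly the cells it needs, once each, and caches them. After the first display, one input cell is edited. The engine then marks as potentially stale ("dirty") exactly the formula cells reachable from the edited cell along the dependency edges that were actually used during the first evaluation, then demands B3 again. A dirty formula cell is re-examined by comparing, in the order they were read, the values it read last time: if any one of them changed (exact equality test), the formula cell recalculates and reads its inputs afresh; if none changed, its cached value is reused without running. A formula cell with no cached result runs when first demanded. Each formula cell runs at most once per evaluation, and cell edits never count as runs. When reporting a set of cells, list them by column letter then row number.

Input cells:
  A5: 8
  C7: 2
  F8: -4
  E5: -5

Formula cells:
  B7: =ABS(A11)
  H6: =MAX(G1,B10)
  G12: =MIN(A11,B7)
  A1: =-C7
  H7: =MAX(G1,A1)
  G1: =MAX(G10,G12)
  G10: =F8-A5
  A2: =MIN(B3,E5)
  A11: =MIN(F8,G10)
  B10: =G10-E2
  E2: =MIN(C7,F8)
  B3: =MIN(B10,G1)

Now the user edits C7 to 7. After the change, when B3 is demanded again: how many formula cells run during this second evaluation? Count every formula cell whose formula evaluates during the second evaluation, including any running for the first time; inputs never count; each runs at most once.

1 formula cells run: E2.
Note the absorption at E2: it re-runs yet its value is the same, leaving the output's value untouched.

First demand of the output computes:
  E2 = MIN(2, -4) = -4
  G10 = -4 - 8 = -12
  A11 = MIN(-4, -12) = -12
  B7 = ABS(-12) = 12
  B10 = -12 - -4 = -8
  G12 = MIN(-12, 12) = -12
  G1 = MAX(-12, -12) = -12
  B3 = MIN(-8, -12) = -12

After the edit, cleaning proceeds:
  E2: a read changed (C7 2->7) — executes, giving -4 — identical to its old value.
  B10: dirty, but its reads are unchanged (G10 unchanged, E2 unchanged); cached -8 stands.
  B3: dirty, but its reads are unchanged (B10 unchanged, G1 unchanged); cached -12 stands.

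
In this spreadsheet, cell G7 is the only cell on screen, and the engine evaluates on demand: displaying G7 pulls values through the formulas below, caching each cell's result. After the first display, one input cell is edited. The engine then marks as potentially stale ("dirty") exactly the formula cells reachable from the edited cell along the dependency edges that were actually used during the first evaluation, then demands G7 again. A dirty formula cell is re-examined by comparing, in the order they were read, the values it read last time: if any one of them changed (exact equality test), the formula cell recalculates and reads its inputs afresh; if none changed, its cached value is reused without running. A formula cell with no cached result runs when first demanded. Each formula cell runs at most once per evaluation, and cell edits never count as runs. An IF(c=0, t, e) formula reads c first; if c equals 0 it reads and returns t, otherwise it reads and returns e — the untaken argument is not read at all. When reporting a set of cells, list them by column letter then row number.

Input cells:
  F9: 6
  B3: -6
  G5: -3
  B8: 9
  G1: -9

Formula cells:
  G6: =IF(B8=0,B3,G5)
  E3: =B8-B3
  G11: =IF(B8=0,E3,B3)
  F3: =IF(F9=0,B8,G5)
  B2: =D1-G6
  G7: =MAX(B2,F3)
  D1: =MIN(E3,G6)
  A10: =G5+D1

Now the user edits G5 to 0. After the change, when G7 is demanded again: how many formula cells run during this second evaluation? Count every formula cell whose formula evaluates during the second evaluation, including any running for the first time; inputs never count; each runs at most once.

Initial pass — values computed on the first demand:
  E3 = 9 - -6 = 15
  F3 = IF(F9=0: F9=6 -> else branch G5) = -3
  G6 = IF(B8=0: B8=9 -> else branch G5) = -3
  D1 = MIN(15, -3) = -3
  B2 = -3 - -3 = 0
  G7 = MAX(0, -3) = 0

Second demand — change propagation:
  F3: re-runs because G5 -3->0; new result 0.
  G6: re-runs because G5 -3->0; new result 0.
  D1: re-runs because G6 -3->0; new result 0.
  B2: re-runs because D1 -3->0; G6 -3->0; new result 0 (unchanged).
  G7: re-runs because F3 -3->0; new result 0 (unchanged).

Run set: B2, D1, F3, G6, G7 (5 run).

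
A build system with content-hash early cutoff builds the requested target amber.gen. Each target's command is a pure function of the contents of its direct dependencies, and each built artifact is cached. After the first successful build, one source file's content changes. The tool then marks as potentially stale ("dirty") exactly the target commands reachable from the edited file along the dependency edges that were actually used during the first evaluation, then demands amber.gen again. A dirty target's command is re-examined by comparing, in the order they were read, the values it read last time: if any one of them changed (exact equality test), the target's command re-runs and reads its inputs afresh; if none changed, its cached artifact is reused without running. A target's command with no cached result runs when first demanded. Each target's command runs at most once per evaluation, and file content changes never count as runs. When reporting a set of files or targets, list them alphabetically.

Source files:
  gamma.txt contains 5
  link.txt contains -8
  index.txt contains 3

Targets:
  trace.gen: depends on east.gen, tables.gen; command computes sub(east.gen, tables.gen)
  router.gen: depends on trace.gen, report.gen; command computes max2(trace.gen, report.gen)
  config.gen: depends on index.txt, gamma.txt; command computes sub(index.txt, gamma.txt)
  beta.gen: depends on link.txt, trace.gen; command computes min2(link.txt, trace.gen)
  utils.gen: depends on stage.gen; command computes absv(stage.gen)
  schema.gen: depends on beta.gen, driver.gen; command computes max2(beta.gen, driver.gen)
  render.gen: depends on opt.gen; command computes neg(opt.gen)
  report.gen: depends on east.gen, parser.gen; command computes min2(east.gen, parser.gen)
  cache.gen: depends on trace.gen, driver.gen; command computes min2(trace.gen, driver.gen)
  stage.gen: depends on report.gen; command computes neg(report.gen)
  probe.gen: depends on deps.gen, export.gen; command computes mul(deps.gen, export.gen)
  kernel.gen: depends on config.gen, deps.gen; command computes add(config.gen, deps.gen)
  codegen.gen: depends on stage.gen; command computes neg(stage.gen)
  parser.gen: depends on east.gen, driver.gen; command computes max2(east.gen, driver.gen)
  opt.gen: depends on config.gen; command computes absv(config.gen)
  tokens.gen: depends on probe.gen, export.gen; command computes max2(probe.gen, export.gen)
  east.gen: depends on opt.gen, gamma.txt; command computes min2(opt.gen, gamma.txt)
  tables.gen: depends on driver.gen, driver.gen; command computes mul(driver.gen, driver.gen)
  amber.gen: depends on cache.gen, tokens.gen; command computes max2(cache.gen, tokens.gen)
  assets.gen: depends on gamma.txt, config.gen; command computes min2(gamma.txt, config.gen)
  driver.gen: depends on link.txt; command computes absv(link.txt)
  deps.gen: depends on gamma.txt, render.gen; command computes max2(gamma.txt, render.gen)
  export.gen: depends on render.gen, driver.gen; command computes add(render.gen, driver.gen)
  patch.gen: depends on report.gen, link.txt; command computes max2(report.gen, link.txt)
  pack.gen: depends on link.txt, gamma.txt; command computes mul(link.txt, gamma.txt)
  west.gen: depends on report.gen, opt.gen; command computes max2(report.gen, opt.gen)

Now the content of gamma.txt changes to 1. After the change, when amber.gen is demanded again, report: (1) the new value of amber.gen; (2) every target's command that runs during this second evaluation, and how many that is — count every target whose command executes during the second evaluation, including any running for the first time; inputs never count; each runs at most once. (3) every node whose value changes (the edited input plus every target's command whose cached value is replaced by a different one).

New value of amber.gen: 6.
Target commands that run: amber.gen, cache.gen, config.gen, deps.gen, east.gen, opt.gen, probe.gen, tokens.gen, trace.gen — 9 in total.
Values that change: amber.gen, cache.gen, config.gen, deps.gen, east.gen, gamma.txt, probe.gen, tokens.gen, trace.gen.
Key observation: the cutoff stops propagation at render.gen — its inputs' values are unchanged, so it reuses its cache.

First evaluation (everything demanded from the output):
  config.gen = sub(3, 5) = -2
  driver.gen = absv(-8) = 8
  opt.gen = absv(-2) = 2
  east.gen = min2(2, 5) = 2
  render.gen = neg(2) = -2
  deps.gen = max2(5, -2) = 5
  export.gen = add(-2, 8) = 6
  probe.gen = mul(5, 6) = 30
  tables.gen = mul(8, 8) = 64
  tokens.gen = max2(30, 6) = 30
  trace.gen = sub(2, 64) = -62
  cache.gen = min2(-62, 8) = -62
  amber.gen = max2(-62, 30) = 30

Propagation after the edit:
  config.gen: runs — gamma.txt 5->1; result 2.
  opt.gen: runs — config.gen -2->2; result 2 (same value as before).
  east.gen: runs — gamma.txt 5->1; result 1.
  render.gen: checked — values it read are unchanged (opt.gen unchanged); reused cached -2 without running.
  deps.gen: runs — gamma.txt 5->1; result 1.
  export.gen: checked — values it read are unchanged (render.gen unchanged, driver.gen unchanged); reused cached 6 without running.
  probe.gen: runs — deps.gen 5->1; result 6.
  tokens.gen: runs — probe.gen 30->6; result 6.
  trace.gen: runs — east.gen 2->1; result -63.
  cache.gen: runs — trace.gen -62->-63; result -63.
  amber.gen: runs — cache.gen -62->-63; tokens.gen 30->6; result 6.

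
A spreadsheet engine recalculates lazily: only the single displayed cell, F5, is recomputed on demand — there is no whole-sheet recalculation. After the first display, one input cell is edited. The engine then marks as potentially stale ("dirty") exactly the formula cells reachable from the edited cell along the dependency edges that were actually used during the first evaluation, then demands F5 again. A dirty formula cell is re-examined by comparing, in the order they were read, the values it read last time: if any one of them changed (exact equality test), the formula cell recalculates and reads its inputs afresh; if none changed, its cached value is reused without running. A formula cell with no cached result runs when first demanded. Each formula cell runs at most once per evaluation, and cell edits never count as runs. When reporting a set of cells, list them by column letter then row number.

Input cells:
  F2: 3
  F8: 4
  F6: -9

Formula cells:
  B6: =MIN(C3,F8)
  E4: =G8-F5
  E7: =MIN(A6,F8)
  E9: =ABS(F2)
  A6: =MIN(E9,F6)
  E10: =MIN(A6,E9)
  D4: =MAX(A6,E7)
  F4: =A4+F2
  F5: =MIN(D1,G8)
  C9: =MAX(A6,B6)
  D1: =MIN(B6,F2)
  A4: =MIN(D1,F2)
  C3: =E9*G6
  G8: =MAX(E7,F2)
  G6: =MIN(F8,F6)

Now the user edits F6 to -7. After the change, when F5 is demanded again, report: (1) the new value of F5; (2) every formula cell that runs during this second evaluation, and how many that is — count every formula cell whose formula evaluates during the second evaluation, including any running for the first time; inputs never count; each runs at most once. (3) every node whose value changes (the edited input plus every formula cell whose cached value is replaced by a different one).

New value of F5: -21.
Formula cells that run: A6, B6, C3, D1, E7, F5, G6, G8 — 8 in total.
Values that change: A6, B6, C3, D1, E7, F5, F6, G6.

First evaluation (everything demanded from the output):
  E9 = ABS(3) = 3
  A6 = MIN(3, -9) = -9
  E7 = MIN(-9, 4) = -9
  G6 = MIN(4, -9) = -9
  C3 = 3 * -9 = -27
  B6 = MIN(-27, 4) = -27
  D1 = MIN(-27, 3) = -27
  G8 = MAX(-9, 3) = 3
  F5 = MIN(-27, 3) = -27

Propagation after the edit:
  A6: runs — F6 -9->-7; result -7.
  E7: runs — A6 -9->-7; result -7.
  G6: runs — F6 -9->-7; result -7.
  C3: runs — G6 -9->-7; result -21.
  B6: runs — C3 -27->-21; result -21.
  D1: runs — B6 -27->-21; result -21.
  G8: runs — E7 -9->-7; result 3 (same value as before).
  F5: runs — D1 -27->-21; result -21.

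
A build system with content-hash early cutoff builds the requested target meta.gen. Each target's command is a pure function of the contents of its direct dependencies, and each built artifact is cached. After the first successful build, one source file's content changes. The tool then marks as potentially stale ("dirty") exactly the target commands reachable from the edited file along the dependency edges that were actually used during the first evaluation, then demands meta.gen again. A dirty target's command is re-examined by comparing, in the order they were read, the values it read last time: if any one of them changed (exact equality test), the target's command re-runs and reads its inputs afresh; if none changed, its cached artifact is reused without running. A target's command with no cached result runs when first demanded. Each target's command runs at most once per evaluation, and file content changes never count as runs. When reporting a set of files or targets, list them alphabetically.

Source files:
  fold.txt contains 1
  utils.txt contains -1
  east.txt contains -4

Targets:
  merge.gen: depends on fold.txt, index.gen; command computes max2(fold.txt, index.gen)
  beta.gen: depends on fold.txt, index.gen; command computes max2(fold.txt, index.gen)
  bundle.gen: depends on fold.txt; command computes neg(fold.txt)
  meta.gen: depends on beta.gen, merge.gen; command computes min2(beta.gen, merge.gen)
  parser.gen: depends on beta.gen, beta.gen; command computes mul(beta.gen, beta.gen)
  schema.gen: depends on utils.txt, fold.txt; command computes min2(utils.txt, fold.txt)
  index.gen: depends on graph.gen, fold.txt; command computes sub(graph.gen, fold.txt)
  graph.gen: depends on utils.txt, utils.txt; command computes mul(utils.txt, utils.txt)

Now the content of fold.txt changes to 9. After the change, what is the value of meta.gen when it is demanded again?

First evaluation (everything demanded from the output):
  graph.gen = mul(-1, -1) = 1
  index.gen = sub(1, 1) = 0
  beta.gen = max2(1, 0) = 1
  merge.gen = max2(1, 0) = 1
  meta.gen = min2(1, 1) = 1

Propagation after the edit:
  index.gen: runs — fold.txt 1->9; result -8.
  beta.gen: runs — fold.txt 1->9; index.gen 0->-8; result 9.
  merge.gen: runs — fold.txt 1->9; index.gen 0->-8; result 9.
  meta.gen: runs — beta.gen 1->9; merge.gen 1->9; result 9.

New value of meta.gen: 9.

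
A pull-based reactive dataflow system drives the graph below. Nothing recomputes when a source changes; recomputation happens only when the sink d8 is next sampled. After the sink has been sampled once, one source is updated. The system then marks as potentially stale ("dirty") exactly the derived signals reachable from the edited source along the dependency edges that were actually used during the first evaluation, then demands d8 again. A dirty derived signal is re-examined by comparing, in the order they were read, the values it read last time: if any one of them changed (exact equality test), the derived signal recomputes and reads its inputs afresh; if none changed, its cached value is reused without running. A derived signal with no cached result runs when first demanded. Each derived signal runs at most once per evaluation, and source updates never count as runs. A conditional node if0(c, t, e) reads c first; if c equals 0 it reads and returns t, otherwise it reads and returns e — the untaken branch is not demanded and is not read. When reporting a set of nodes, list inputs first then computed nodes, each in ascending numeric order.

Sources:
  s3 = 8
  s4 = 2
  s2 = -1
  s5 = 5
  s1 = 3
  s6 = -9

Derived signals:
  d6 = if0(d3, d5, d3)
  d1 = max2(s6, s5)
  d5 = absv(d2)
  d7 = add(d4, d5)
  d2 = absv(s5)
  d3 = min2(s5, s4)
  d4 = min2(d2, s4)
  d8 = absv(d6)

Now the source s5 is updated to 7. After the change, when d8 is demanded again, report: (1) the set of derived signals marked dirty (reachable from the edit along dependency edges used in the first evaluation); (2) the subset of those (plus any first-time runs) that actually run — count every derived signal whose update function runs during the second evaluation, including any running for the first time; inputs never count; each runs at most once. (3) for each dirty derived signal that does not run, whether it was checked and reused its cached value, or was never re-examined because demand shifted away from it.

First evaluation (everything demanded from the output):
  d3 = min2(5, 2) = 2
  d6 = if0(d3=2 -> else branch d3) = 2
  d8 = absv(2) = 2

Propagation after the edit:
  d3: runs — s5 5->7; result 2 (same value as before).
  d6: checked — values it read are unchanged (d3 unchanged, d3 unchanged); reused cached 2 without running.
  d8: checked — values it read are unchanged (d6 unchanged); reused cached 2 without running.

Key observation: the change is absorbed at d3 — it re-runs but produces the same value, and the output's value is unchanged.

Marked dirty: d3, d6, d8.
Derived signals that run: d3 — 1 in total.
Checked but reused from cache: d6, d8.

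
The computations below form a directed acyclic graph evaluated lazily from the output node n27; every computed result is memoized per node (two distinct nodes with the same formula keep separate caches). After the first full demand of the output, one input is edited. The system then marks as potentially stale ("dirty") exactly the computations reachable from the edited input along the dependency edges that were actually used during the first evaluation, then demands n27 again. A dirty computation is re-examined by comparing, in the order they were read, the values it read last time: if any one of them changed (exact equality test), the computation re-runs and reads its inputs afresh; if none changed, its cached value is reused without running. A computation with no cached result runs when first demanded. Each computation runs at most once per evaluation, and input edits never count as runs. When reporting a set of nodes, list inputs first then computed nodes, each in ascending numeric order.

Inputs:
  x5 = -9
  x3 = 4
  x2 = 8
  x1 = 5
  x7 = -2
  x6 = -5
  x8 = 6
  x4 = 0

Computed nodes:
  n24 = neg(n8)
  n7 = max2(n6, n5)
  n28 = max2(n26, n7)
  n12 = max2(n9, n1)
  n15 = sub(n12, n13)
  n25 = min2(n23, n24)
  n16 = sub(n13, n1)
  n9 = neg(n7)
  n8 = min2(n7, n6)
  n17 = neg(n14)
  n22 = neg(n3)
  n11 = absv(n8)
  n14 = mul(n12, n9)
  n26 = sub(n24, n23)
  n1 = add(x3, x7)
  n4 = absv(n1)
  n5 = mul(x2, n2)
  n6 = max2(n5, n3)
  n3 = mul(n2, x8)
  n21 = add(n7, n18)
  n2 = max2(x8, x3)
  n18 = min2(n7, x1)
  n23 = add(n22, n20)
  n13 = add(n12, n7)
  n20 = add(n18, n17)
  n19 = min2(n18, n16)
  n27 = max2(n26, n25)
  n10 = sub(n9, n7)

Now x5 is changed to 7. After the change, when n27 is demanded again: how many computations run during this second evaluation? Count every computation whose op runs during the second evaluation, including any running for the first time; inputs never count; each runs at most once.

0 computations run: none.
Note the shortcut — nothing in the graph depends on x5 at all, so no recomputation happens.

First demand of the output computes:
  n1 = add(4, -2) = 2
  n2 = max2(6, 4) = 6
  n3 = mul(6, 6) = 36
  n5 = mul(8, 6) = 48
  n6 = max2(48, 36) = 48
  n7 = max2(48, 48) = 48
  n8 = min2(48, 48) = 48
  n9 = neg(48) = -48
  n12 = max2(-48, 2) = 2
  n14 = mul(2, -48) = -96
  n17 = neg(-96) = 96
  n18 = min2(48, 5) = 5
  n20 = add(5, 96) = 101
  n22 = neg(36) = -36
  n23 = add(-36, 101) = 65
  n24 = neg(48) = -48
  n25 = min2(65, -48) = -48
  n26 = sub(-48, 65) = -113
  n27 = max2(-113, -48) = -48

After the edit, cleaning proceeds:
  no node depends on x5 at all; the second demand re-runs nothing.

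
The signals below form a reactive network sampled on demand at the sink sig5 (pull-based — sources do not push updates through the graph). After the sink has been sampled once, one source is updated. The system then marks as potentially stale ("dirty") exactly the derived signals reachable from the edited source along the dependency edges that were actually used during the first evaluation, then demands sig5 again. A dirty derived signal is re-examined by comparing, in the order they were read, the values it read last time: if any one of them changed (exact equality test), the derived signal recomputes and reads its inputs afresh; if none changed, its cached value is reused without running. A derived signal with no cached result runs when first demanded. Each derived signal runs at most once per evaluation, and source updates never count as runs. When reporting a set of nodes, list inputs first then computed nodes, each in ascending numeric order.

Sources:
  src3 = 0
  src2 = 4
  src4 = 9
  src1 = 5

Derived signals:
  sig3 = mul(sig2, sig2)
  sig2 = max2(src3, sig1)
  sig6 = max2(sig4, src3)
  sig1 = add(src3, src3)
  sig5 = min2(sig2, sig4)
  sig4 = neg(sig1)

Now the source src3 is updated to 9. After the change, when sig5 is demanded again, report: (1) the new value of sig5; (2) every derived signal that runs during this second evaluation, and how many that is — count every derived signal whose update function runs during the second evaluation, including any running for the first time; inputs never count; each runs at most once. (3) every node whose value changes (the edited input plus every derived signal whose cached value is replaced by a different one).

Initial pass — values computed on the first demand:
  sig1 = add(0, 0) = 0
  sig2 = max2(0, 0) = 0
  sig4 = neg(0) = 0
  sig5 = min2(0, 0) = 0

Second demand — change propagation:
  sig1: re-runs because src3 0->9; src3 0->9; new result 18.
  sig2: re-runs because src3 0->9; sig1 0->18; new result 18.
  sig4: re-runs because sig1 0->18; new result -18.
  sig5: re-runs because sig2 0->18; sig4 0->-18; new result -18.

sig5 now evaluates to -18.
Run set: sig1, sig2, sig4, sig5 (4 run).
Changed values: src3, sig1, sig2, sig4, sig5.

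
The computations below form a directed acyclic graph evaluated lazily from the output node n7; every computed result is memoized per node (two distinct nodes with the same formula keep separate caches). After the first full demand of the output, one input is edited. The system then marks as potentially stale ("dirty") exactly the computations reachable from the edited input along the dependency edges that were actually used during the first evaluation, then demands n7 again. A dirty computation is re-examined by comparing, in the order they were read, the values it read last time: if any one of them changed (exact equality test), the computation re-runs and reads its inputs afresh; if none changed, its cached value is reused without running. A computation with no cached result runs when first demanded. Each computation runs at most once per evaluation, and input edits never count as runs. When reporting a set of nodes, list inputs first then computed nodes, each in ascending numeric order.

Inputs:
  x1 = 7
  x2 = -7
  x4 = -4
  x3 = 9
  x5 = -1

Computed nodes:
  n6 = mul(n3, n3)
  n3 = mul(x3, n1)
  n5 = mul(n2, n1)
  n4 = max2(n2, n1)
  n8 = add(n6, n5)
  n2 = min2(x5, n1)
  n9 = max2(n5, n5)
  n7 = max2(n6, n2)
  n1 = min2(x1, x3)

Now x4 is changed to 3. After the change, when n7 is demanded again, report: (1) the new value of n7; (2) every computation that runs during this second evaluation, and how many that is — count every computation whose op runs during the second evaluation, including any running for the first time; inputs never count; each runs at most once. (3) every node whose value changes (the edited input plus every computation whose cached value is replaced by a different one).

Demanding n7 again yields 3969.
0 computations run: none.
The nodes whose values change: x4.
Note the shortcut — nothing in the graph depends on x4 at all, so no recomputation happens.

First demand of the output computes:
  n1 = min2(7, 9) = 7
  n2 = min2(-1, 7) = -1
  n3 = mul(9, 7) = 63
  n6 = mul(63, 63) = 3969
  n7 = max2(3969, -1) = 3969

After the edit, cleaning proceeds:
  no node depends on x4 at all; the second demand re-runs nothing.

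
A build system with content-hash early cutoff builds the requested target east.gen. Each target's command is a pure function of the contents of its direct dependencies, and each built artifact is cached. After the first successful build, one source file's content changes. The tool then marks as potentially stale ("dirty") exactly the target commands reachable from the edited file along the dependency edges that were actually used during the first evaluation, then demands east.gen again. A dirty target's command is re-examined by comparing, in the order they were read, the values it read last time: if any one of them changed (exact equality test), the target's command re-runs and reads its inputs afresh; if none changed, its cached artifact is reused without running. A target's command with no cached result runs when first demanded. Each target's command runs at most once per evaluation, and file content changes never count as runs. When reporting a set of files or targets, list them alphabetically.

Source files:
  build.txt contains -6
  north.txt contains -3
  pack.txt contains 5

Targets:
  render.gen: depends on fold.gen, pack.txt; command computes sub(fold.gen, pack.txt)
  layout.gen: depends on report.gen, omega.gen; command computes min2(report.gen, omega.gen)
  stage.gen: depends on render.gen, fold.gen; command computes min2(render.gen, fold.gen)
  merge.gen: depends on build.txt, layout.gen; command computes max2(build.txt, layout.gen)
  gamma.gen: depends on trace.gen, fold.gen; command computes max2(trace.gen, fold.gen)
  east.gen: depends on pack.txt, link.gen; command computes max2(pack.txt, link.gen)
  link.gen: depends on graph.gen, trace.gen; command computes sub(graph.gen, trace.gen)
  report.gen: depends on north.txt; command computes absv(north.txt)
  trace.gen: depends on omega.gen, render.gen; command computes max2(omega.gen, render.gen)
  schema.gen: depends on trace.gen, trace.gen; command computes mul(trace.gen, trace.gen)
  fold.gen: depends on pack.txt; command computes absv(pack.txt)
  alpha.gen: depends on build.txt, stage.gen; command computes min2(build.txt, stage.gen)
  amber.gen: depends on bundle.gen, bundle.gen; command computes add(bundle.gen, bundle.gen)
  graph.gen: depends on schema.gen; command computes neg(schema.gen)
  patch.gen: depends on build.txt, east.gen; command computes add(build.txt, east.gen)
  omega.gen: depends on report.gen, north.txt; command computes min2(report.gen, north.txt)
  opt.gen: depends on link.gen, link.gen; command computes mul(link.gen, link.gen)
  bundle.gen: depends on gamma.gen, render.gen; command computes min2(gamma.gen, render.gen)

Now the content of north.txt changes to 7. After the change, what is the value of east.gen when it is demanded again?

First evaluation (everything demanded from the output):
  fold.gen = absv(5) = 5
  render.gen = sub(5, 5) = 0
  report.gen = absv(-3) = 3
  omega.gen = min2(3, -3) = -3
  trace.gen = max2(-3, 0) = 0
  schema.gen = mul(0, 0) = 0
  graph.gen = neg(0) = 0
  link.gen = sub(0, 0) = 0
  east.gen = max2(5, 0) = 5

Propagation after the edit:
  report.gen: runs — north.txt -3->7; result 7.
  omega.gen: runs — report.gen 3->7; north.txt -3->7; result 7.
  trace.gen: runs — omega.gen -3->7; result 7.
  schema.gen: runs — trace.gen 0->7; trace.gen 0->7; result 49.
  graph.gen: runs — schema.gen 0->49; result -49.
  link.gen: runs — graph.gen 0->-49; trace.gen 0->7; result -56.
  east.gen: runs — link.gen 0->-56; result 5 (same value as before).

New value of east.gen: 5.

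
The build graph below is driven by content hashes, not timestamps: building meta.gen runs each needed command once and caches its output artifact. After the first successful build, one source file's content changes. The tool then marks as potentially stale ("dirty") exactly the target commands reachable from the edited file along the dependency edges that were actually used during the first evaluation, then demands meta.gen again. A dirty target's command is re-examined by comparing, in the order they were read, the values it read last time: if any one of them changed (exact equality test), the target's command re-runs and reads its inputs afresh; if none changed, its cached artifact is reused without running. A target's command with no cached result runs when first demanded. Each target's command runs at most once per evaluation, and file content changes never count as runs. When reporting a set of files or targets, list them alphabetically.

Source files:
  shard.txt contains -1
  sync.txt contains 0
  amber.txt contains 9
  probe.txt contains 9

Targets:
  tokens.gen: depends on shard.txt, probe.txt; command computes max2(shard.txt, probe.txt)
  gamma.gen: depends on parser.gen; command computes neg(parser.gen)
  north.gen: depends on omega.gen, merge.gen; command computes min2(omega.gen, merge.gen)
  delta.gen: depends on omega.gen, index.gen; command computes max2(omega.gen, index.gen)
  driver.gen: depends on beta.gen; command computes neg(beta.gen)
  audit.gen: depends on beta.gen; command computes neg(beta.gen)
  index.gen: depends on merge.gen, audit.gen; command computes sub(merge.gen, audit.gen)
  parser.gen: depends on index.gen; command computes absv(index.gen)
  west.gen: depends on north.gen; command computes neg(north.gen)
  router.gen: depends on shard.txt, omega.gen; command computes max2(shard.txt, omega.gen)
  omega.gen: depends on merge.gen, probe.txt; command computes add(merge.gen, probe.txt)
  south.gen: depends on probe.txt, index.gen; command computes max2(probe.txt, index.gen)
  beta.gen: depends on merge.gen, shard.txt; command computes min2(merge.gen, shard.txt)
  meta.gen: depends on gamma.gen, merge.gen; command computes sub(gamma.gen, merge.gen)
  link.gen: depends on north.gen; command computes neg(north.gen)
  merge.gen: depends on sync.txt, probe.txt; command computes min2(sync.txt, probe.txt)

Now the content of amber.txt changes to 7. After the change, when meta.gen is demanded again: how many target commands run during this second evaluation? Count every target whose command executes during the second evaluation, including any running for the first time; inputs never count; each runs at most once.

Initial pass — values computed on the first demand:
  merge.gen = min2(0, 9) = 0
  beta.gen = min2(0, -1) = -1
  audit.gen = neg(-1) = 1
  index.gen = sub(0, 1) = -1
  parser.gen = absv(-1) = 1
  gamma.gen = neg(1) = -1
  meta.gen = sub(-1, 0) = -1

Second demand — change propagation:
  no demanded computation ever read amber.txt, so the edit dirties nothing and nothing runs.

The important point: nothing the output needs ever reads amber.txt, so the edit is invisible to it.

Run set: none (0 run).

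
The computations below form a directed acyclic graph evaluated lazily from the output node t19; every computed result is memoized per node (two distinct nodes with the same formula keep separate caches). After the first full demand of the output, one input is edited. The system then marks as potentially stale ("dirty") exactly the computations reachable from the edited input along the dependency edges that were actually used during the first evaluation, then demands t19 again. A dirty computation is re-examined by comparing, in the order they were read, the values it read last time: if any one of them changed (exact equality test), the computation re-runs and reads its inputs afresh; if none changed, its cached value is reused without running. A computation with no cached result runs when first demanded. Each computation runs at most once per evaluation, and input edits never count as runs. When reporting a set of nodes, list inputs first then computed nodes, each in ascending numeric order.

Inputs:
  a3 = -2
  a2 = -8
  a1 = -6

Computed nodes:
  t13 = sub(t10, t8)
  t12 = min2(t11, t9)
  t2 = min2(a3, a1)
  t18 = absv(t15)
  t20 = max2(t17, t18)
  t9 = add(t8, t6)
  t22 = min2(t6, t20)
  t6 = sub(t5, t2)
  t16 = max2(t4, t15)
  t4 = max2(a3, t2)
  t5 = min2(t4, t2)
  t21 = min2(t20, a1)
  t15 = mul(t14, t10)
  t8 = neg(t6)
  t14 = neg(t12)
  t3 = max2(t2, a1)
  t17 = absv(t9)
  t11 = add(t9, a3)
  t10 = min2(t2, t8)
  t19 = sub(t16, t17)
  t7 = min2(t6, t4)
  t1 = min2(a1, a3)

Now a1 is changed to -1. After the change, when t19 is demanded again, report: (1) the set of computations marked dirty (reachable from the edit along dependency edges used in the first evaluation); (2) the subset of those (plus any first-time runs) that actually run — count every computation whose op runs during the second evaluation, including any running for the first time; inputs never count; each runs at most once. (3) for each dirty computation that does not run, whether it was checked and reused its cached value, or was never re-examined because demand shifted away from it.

The edit dirties: t2, t4, t5, t6, t8, t9, t10, t11, t12, t14, t15, t16, t17, t19.
7 computations run: t2, t4, t5, t6, t10, t15, t16.
Cache hits after checking: t8, t9, t11, t12, t14, t17, t19.
Note where the cutoff bites: t8 is checked, finds nothing changed, and keeps its cache.

First demand of the output computes:
  t2 = min2(-2, -6) = -6
  t4 = max2(-2, -6) = -2
  t5 = min2(-2, -6) = -6
  t6 = sub(-6, -6) = 0
  t8 = neg(0) = 0
  t9 = add(0, 0) = 0
  t10 = min2(-6, 0) = -6
  t11 = add(0, -2) = -2
  t12 = min2(-2, 0) = -2
  t14 = neg(-2) = 2
  t15 = mul(2, -6) = -12
  t16 = max2(-2, -12) = -2
  t17 = absv(0) = 0
  t19 = sub(-2, 0) = -2

After the edit, cleaning proceeds:
  t2: a read changed (a1 -6->-1) — executes, giving -2.
  t4: a read changed (t2 -6->-2) — executes, giving -2 — identical to its old value.
  t5: a read changed (t2 -6->-2) — executes, giving -2.
  t6: a read changed (t5 -6->-2; t2 -6->-2) — executes, giving 0 — identical to its old value.
  t8: dirty, but its reads are unchanged (t6 unchanged); cached 0 stands.
  t9: dirty, but its reads are unchanged (t8 unchanged, t6 unchanged); cached 0 stands.
  t10: a read changed (t2 -6->-2) — executes, giving -2.
  t11: dirty, but its reads are unchanged (t9 unchanged, a3 unchanged); cached -2 stands.
  t12: dirty, but its reads are unchanged (t11 unchanged, t9 unchanged); cached -2 stands.
  t14: dirty, but its reads are unchanged (t12 unchanged); cached 2 stands.
  t15: a read changed (t10 -6->-2) — executes, giving -4.
  t16: a read changed (t15 -12->-4) — executes, giving -2 — identical to its old value.
  t17: dirty, but its reads are unchanged (t9 unchanged); cached 0 stands.
  t19: dirty, but its reads are unchanged (t16 unchanged, t17 unchanged); cached -2 stands.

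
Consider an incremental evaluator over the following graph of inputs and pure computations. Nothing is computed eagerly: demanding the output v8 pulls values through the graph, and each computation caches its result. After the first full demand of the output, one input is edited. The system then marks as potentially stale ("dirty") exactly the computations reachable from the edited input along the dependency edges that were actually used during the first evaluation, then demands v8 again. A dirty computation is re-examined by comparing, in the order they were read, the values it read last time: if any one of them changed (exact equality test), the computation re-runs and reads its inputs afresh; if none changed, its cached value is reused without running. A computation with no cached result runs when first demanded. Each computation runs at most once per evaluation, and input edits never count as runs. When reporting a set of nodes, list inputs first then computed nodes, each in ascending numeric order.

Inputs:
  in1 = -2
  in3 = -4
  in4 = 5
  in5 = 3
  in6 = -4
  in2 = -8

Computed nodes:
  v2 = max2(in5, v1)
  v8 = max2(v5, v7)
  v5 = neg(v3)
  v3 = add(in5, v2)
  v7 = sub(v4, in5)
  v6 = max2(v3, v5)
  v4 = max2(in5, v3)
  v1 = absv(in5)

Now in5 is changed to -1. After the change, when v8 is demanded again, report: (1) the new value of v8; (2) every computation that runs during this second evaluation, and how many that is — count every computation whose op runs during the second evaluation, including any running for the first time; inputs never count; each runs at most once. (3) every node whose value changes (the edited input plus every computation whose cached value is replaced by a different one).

Initial pass — values computed on the first demand:
  v1 = absv(3) = 3
  v2 = max2(3, 3) = 3
  v3 = add(3, 3) = 6
  v4 = max2(3, 6) = 6
  v5 = neg(6) = -6
  v7 = sub(6, 3) = 3
  v8 = max2(-6, 3) = 3

Second demand — change propagation:
  v1: re-runs because in5 3->-1; new result 1.
  v2: re-runs because in5 3->-1; v1 3->1; new result 1.
  v3: re-runs because in5 3->-1; v2 3->1; new result 0.
  v4: re-runs because in5 3->-1; v3 6->0; new result 0.
  v5: re-runs because v3 6->0; new result 0.
  v7: re-runs because v4 6->0; in5 3->-1; new result 1.
  v8: re-runs because v5 -6->0; v7 3->1; new result 1.

v8 now evaluates to 1.
Run set: v1, v2, v3, v4, v5, v7, v8 (7 run).
Changed values: in5, v1, v2, v3, v4, v5, v7, v8.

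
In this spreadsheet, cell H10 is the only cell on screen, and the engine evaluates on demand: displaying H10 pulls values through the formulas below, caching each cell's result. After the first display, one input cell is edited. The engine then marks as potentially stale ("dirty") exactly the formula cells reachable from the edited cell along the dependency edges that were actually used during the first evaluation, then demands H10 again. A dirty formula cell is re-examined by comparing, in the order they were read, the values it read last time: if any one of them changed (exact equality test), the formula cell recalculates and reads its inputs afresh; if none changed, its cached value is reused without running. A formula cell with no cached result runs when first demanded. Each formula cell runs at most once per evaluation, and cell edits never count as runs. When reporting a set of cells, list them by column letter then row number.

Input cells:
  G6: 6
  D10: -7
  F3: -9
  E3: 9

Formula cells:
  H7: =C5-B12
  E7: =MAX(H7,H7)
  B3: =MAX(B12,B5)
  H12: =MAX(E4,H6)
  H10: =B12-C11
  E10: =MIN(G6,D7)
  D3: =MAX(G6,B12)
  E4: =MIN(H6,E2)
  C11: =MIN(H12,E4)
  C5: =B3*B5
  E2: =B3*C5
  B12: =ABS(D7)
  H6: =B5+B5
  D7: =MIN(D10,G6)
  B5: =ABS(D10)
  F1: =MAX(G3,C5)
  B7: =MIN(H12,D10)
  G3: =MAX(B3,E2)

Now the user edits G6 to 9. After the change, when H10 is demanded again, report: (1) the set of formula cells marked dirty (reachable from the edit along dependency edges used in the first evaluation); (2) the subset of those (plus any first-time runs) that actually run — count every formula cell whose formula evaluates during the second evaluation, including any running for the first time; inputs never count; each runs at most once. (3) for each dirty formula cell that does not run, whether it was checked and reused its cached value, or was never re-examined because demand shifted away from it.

Dirty set: B3, B12, C5, C11, D7, E2, E4, H10, H12.
Run set: D7 (1 run).
Re-examined without running (cache reused): B3, B12, C5, C11, E2, E4, H10, H12.
The important point: D7 recomputes to an identical value, and the output ends up unchanged.

Initial pass — values computed on the first demand:
  B5 = ABS(-7) = 7
  D7 = MIN(-7, 6) = -7
  B12 = ABS(-7) = 7
  B3 = MAX(7, 7) = 7
  C5 = 7 * 7 = 49
  E2 = 7 * 49 = 343
  H6 = 7 + 7 = 14
  E4 = MIN(14, 343) = 14
  H12 = MAX(14, 14) = 14
  C11 = MIN(14, 14) = 14
  H10 = 7 - 14 = -7

Second demand — change propagation:
  D7: re-runs because G6 6->9; new result -7 (unchanged).
  B12: re-examined; everything it read last time is the same (D7 unchanged) — cache 7 kept, no run.
  B3: re-examined; everything it read last time is the same (B12 unchanged, B5 unchanged) — cache 7 kept, no run.
  C5: re-examined; everything it read last time is the same (B3 unchanged, B5 unchanged) — cache 49 kept, no run.
  E2: re-examined; everything it read last time is the same (B3 unchanged, C5 unchanged) — cache 343 kept, no run.
  E4: re-examined; everything it read last time is the same (H6 unchanged, E2 unchanged) — cache 14 kept, no run.
  H12: re-examined; everything it read last time is the same (E4 unchanged, H6 unchanged) — cache 14 kept, no run.
  C11: re-examined; everything it read last time is the same (H12 unchanged, E4 unchanged) — cache 14 kept, no run.
  H10: re-examined; everything it read last time is the same (B12 unchanged, C11 unchanged) — cache -7 kept, no run.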